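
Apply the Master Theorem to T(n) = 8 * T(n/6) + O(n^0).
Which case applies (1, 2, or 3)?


The Master Theorem: T(n) = a*T(n/b) + O(n^c)
  a = 8, b = 6, c = 0
log_b(a) = log_6(8) ~ 1.161
Compare b^c with a: 6^0 = 1 < 8, so c < log_b(a).
Since c < log_b(a), Case 1 applies.
T(n) = O(n^(log_6 8)) ~ O(n^1.161)
Master Theorem case = 1


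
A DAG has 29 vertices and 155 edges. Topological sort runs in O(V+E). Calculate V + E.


V = 29 (vertex processing)
E = 155 (edge processing)
V + E = 29 + 155 = 184


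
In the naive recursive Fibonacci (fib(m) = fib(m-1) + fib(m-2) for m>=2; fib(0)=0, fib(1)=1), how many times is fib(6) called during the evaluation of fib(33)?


Let N(m) = number of times fib(m) is called while evaluating fib(33).
N(33) = 1 (the initial call).
N(32) = 1 (only fib(33) calls it).
For 1 <= m <= 31: fib(m) is called by fib(m+1) and fib(m+2), so
  N(m) = N(m+1) + N(m+2).
fib(0) is called only by fib(2), so N(0) = N(2).
Walk down from m=33:
  N(33)=1, N(32)=1, N(31)=2, N(30)=3, N(29)=5, N(28)=8, N(27)=13, N(26)=21, N(25)=34, N(24)=55, N(23)=89, N(22)=144, N(21)=233, N(20)=377, N(19)=610, N(18)=987, N(17)=1597, N(16)=2584, N(15)=4181, N(14)=6765, N(13)=10946, N(12)=17711, N(11)=28657, N(10)=46368, N(9)=75025, N(8)=121393, N(7)=196418, N(6)=317811
N(6) = 317811


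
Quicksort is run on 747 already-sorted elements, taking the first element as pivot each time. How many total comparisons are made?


Sum of comparisons per partition:
746 + 745 + ... + 1 + 0
= 747 * (747 - 1) / 2
= 747 * 746 / 2
= 278631


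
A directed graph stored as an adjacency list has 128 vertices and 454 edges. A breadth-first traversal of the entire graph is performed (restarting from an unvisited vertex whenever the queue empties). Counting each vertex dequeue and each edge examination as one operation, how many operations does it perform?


A full BFS traversal dequeues each vertex once and examines each edge once.
Vertex visits: 128
Edge visits: 454
V + E = 128 + 454 = 582


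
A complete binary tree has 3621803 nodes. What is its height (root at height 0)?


In a complete binary tree, level k holds nodes 2^k .. 2^(k+1)-1 (1-indexed).
Height = floor(log2(n)) = floor(log2(3621803)) = 21
Check: 2^21 = 2097152 <= 3621803 < 4194304 = 2^22


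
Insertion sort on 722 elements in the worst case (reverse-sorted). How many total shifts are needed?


In the worst case (reverse-sorted), each element shifts past all previous:
  Element 1: 1 shifts
  Element 2: 2 shifts
  Element 3: 3 shifts
  Element 4: 4 shifts
  Element 5: 5 shifts
  ...
  Element 721: 721 shifts
Total = 1 + 2 + ... + 721
= 722*(722-1)/2 = 260281


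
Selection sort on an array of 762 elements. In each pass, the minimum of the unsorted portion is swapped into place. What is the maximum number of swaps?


Selection sort performs one swap per pass:
  Pass 1: find min in positions 0 to 761, swap with position 0
  Pass 2: find min in positions 1 to 761, swap with position 1
  Pass 3: find min in positions 2 to 761, swap with position 2
  Pass 4: find min in positions 3 to 761, swap with position 3
  Pass 5: find min in positions 4 to 761, swap with position 4
  ... (756 more passes)
Total passes (and swaps) = n - 1 = 762 - 1 = 761


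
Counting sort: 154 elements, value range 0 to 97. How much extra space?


n = 154 (output array)
k = 98 (count array for 98 distinct values)
Extra space = 154 + 98 = 252


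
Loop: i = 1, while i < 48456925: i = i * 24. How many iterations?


i multiplies by 24 each step:
i = 1 -> 24 -> 576 -> 13824 -> 331776 -> 7962624 -> 191102976 (stop)
Iterations = ceil(log_24(48456925)) = 6


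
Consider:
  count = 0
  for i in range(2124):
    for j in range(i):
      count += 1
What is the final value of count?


For each i, the inner loop runs i times:
  i=0: inner runs 0 times
  i=1: inner runs 1 time
  i=2: inner runs 2 times
  i=3: inner runs 3 times
  i=4: inner runs 4 times
  i=5: inner runs 5 times
  i=6: inner runs 6 times
  i=7: inner runs 7 times
  ...
Total = 0 + 1 + 2 + ... + 2123 = 2124*(2124-1)/2 = 2254626


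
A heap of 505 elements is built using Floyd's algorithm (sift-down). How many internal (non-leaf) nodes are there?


Leaf nodes occupy roughly half the array.
Sift-down is called for each internal node, starting from the last one.
Internal nodes = floor(n/2) = floor(505/2) = 252


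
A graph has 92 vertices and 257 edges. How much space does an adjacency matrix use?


Adjacency matrix: V x V grid of entries
Space = V^2 = 92^2 = 92 * 92 = 8464


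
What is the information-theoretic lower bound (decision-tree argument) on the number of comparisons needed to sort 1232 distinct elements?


A binary decision tree of height h has at most 2^h leaves and needs at least n! of them, so h >= ceil(log2(n!)).
1232! is far too large to multiply out, so use Stirling's series:
  ln(n!) ~ n ln n - n + (1/2) ln(2 pi n) + 1/(12n)  (error below 1/(360 n^3), negligible here)
  ln(1232) = 7.1163941
  n ln n = 1232 * 7.1163941 = 8767.3975
  (1/2) ln(2 pi * 1232) = (1/2) ln(7740.8843) = 4.4771
  1/(12*1232) = 0.0001
  ln(1232!) ~ 8767.3975 - 1232 + 4.4771 + 0.0001 = 7539.8747
Convert to base 2: log2(1232!) = 7539.8747 / ln 2 = 7539.8747 / 0.69314718 = 10877.7398
ceil(10877.7398) = 10878


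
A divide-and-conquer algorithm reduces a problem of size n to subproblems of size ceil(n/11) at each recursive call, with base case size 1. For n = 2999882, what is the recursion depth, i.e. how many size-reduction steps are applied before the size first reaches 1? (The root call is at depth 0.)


Each step divides the size by 11 (rounding up); after k steps the size is ceil(n/11^k), which equals 1 exactly when 11^k >= n.
So the depth is the smallest k with 11^k >= 2999882, i.e. ceil(log_11(2999882)).
11^6 = 1771561 < 2999882 <= 19487171 = 11^7
Recursion depth = 7


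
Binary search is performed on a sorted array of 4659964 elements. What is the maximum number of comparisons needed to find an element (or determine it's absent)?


Binary search halves the search space each comparison:
  Step 1: search space = 4659964 -> 2329982
  Step 2: search space = 2329982 -> 1164991
  Step 3: search space = 1164991 -> 582495
  Step 4: search space = 582495 -> 291247
  Step 5: search space = 291247 -> 145623
  Step 6: search space = 145623 -> 72811
  Step 7: search space = 72811 -> 36405
  Step 8: search space = 36405 -> 18202
  Step 9: search space = 18202 -> 9101
  Step 10: search space = 9101 -> 4550
  Step 11: search space = 4550 -> 2275
  Step 12: search space = 2275 -> 1137
  Step 13: search space = 1137 -> 568
  Step 14: search space = 568 -> 284
  Step 15: search space = 284 -> 142
  Step 16: search space = 142 -> 71
  Step 17: search space = 71 -> 35
  Step 18: search space = 35 -> 17
  Step 19: search space = 17 -> 8
  Step 20: search space = 8 -> 4
  Step 21: search space = 4 -> 2
  Step 22: search space = 2 -> 1
  Step 23: search space = 1 (final check)
Maximum comparisons = floor(log2(4659964)) + 1 = 22 + 1 = 23


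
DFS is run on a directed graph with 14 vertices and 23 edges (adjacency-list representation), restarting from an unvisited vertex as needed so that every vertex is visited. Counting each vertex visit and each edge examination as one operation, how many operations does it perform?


A full DFS traversal processes each vertex exactly once (push/pop on stack).
Each directed edge is examined once.
V = 14, E = 23
V + E = 37


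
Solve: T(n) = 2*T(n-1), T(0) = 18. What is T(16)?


Unrolling:
T(16) = 2*T(15) = 2^2*T(14) = ... = 2^16*T(0)
= 2^16 * 18
= 65536 * 18 = 1179648


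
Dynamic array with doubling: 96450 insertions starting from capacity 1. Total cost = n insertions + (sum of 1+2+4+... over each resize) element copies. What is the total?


n = 96450
Insertion costs: 96450
Resizes copy 1, 2, 4, ... up to the largest power of 2 that is <= n-1 = 96449, i.e. 65536.
Copy costs = 1 + 2 + 4 + 8 + 16 + 32 + 64 + 128 + 256 + 512 + 1024 + 2048 + 4096 + 8192 + 16384 + 32768 + 65536 = 131071
Total = 96450 + 131071 = 227521


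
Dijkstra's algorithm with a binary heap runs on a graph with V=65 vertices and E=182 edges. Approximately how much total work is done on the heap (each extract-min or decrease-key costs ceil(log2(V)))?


Dijkstra with a binary heap: each vertex is extracted once, each edge may relax once.
Each heap operation costs O(log V).
V + E = 65 + 182 = 247
ceil(log2(65)) = 7 (since 2^6 = 64 < 65 <= 128 = 2^7)
Total heap work = (V+E) * ceil(log2(V)) = 247 * 7 = 1729


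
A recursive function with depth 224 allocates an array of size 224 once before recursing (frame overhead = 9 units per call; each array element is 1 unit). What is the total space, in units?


Array allocation: 224 units (allocated once)
Stack frames: 224 deep * 9 per frame = 2016 units
Total = 224 + 2016 = 2240


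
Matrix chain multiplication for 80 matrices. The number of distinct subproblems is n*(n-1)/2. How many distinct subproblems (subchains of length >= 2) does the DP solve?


Subproblems are indexed by (i, j) where i < j.
Number of such pairs = n*(n-1)/2
= 80 * 79 / 2
= 3160


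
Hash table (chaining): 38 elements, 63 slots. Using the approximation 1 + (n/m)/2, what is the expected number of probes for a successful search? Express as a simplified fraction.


Computing expected probes:
alpha = 38/63
= 1 + alpha/2
= 1 + 38/(2*63)
= (2*63 + 38) / (2*63)
= 164/126 = 82/63


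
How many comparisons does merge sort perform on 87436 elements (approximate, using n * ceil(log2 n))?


Recursion depth: ceil(log2(87436)) = 17
Each recursion level merges n = 87436 elements
Total = 87436 * 17 = 1486412


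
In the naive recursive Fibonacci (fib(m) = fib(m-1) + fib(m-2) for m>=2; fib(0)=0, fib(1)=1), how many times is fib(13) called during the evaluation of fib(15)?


Let N(m) = number of times fib(m) is called while evaluating fib(15).
N(15) = 1 (the initial call).
N(14) = 1 (only fib(15) calls it).
For 1 <= m <= 13: fib(m) is called by fib(m+1) and fib(m+2), so
  N(m) = N(m+1) + N(m+2).
fib(0) is called only by fib(2), so N(0) = N(2).
Walk down from m=15:
  N(15)=1, N(14)=1, N(13)=2
N(13) = 2


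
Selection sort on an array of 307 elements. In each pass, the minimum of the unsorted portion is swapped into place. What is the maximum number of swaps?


Selection sort performs one swap per pass:
  Pass 1: find min in positions 0 to 306, swap with position 0
  Pass 2: find min in positions 1 to 306, swap with position 1
  Pass 3: find min in positions 2 to 306, swap with position 2
  Pass 4: find min in positions 3 to 306, swap with position 3
  Pass 5: find min in positions 4 to 306, swap with position 4
  ... (301 more passes)
Total passes (and swaps) = n - 1 = 307 - 1 = 306


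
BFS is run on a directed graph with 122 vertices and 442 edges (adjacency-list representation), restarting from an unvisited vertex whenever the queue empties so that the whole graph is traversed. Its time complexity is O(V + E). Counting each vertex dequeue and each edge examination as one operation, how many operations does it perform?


A full BFS traversal dequeues each vertex exactly once and examines each directed edge exactly once.
V = 122 (vertex processing cost)
E = 442 (edge examination cost)
Total operations proportional to V + E = 122 + 442 = 564


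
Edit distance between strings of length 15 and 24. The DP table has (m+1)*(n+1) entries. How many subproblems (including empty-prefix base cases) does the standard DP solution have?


The table includes base cases (empty prefixes).
Rows: (m+1) = 16
Columns: (n+1) = 25
Total = 16 * 25 = 400


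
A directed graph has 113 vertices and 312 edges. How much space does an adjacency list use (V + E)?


Adjacency list: one list head per vertex + one entry per edge
Vertex heads: 113
Edge entries: 312
Total = 113 + 312 = 425


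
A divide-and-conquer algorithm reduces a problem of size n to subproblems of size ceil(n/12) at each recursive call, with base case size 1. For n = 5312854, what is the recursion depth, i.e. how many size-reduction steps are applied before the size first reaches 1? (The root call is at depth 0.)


Each step divides the size by 12 (rounding up); after k steps the size is ceil(n/12^k), which equals 1 exactly when 12^k >= n.
So the depth is the smallest k with 12^k >= 5312854, i.e. ceil(log_12(5312854)).
12^6 = 2985984 < 5312854 <= 35831808 = 12^7
Recursion depth = 7


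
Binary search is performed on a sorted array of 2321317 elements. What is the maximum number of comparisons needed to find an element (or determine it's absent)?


Binary search halves the search space each comparison:
  Step 1: search space = 2321317 -> 1160658
  Step 2: search space = 1160658 -> 580329
  Step 3: search space = 580329 -> 290164
  Step 4: search space = 290164 -> 145082
  Step 5: search space = 145082 -> 72541
  Step 6: search space = 72541 -> 36270
  Step 7: search space = 36270 -> 18135
  Step 8: search space = 18135 -> 9067
  Step 9: search space = 9067 -> 4533
  Step 10: search space = 4533 -> 2266
  Step 11: search space = 2266 -> 1133
  Step 12: search space = 1133 -> 566
  Step 13: search space = 566 -> 283
  Step 14: search space = 283 -> 141
  Step 15: search space = 141 -> 70
  Step 16: search space = 70 -> 35
  Step 17: search space = 35 -> 17
  Step 18: search space = 17 -> 8
  Step 19: search space = 8 -> 4
  Step 20: search space = 4 -> 2
  Step 21: search space = 2 -> 1
  Step 22: search space = 1 (final check)
Maximum comparisons = floor(log2(2321317)) + 1 = 21 + 1 = 22


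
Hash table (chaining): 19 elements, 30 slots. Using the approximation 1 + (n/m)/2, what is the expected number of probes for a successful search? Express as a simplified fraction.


Computing expected probes:
alpha = 19/30
= 1 + alpha/2
= 1 + 19/(2*30)
= (2*30 + 19) / (2*30)
= 79/60


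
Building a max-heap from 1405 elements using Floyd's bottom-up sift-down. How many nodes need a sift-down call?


In a heap of 1405 elements (0-indexed array):
  Last element index: 1404
  Parent of last element: floor((1404 - 1) / 2) = 701
  Internal nodes: indices 0 to 701
  Count = floor(1405/2) = 702


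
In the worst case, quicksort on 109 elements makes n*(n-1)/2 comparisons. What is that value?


Sum of comparisons per partition:
108 + 107 + ... + 1 + 0
= 109 * (109 - 1) / 2
= 109 * 108 / 2
= 5886


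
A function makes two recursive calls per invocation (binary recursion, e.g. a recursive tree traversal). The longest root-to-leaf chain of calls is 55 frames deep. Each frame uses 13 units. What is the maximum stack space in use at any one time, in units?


Binary recursion: the two calls run one after the other, so only one root-to-leaf chain of frames is on the stack at a time.
Maximum depth (longest chain) = 55 frames
Each frame = 13 units
Max stack space = 55 * 13 = 715


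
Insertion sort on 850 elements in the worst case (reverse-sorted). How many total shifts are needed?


In the worst case (reverse-sorted), each element shifts past all previous:
  Element 1: 1 shifts
  Element 2: 2 shifts
  Element 3: 3 shifts
  Element 4: 4 shifts
  Element 5: 5 shifts
  ...
  Element 849: 849 shifts
Total = 1 + 2 + ... + 849
= 850*(850-1)/2 = 360825


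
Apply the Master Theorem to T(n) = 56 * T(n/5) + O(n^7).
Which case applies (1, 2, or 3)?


The Master Theorem: T(n) = a*T(n/b) + O(n^c)
  a = 56, b = 5, c = 7
log_b(a) = log_5(56) ~ 2.501
Compare b^c with a: 5^7 = 78125 > 56, so c > log_b(a).
Since c > log_b(a), Case 3 applies.
T(n) = O(n^7)
Master Theorem case = 3


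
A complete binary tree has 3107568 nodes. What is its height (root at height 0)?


In a complete binary tree, level k holds nodes 2^k .. 2^(k+1)-1 (1-indexed).
Height = floor(log2(n)) = floor(log2(3107568)) = 21
Check: 2^21 = 2097152 <= 3107568 < 4194304 = 2^22


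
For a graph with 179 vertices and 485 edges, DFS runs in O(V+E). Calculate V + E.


A full DFS traversal visits each vertex once and examines each edge once.
V = 179
E = 485
Sum = 179 + 485 = 664


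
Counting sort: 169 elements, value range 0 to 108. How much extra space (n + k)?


n = 169 (output array)
k = 109 (count array for 109 distinct values)
Extra space = 169 + 109 = 278


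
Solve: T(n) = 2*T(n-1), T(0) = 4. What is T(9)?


Unrolling:
T(9) = 2*T(8) = 2^2*T(7) = ... = 2^9*T(0)
= 2^9 * 4
= 512 * 4 = 2048


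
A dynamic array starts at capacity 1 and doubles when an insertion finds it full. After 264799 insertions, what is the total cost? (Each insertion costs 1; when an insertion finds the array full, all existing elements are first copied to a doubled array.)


Insertion cost: 264799 (one per element)
Resizes occur just before inserting elements 2, 3, 5, 9, ...
Elements copied at each resize: 1 + 2 + 4 + 8 + 16 + 32 + 64 + 128 + 256 + 512 + 1024 + 2048 + 4096 + 8192 + 16384 + 32768 + 65536 + 131072 + 262144
Sum of copies = 524287 (geometric series: 2^k - 1)
Total = 264799 + 524287 = 789086


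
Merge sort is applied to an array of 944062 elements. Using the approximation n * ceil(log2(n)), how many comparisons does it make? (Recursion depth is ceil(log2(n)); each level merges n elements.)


Merge sort divides the array into halves recursively.
Number of levels = ceil(log2(944062)) = 20
At each level, approximately n = 944062 comparisons are needed for merging.
Total comparisons ~ n * ceil(log2(n)) = 944062 * 20 = 18881240


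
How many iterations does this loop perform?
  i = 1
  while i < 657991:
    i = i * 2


The loop variable doubles each iteration:
i = 1 -> 2 -> 4 -> 8 -> 16 -> 32 -> 64 -> 128 -> 256 -> 512 -> 1024 -> 2048 -> 4096 -> 8192 -> 16384 -> 32768 -> 65536 -> 131072 -> 262144 -> 524288 -> 1048576 (stop, 1048576 >= 657991)
Number of doublings = ceil(log2(657991)) = 20


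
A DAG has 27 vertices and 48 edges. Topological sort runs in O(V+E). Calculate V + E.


V = 27 (vertex processing)
E = 48 (edge processing)
V + E = 27 + 48 = 75


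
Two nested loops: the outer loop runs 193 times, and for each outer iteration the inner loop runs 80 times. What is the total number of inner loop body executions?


Outer loop: 193 iterations
Inner loop: 80 iterations per outer iteration
Total = 193 * 80 = 15440


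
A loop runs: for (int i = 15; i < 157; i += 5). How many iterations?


Loop starts at i = 15, increments by 5, stops when i >= 157.
Number of iterations = ceil((157 - 15) / 5)
= ceil(142 / 5)
= 29


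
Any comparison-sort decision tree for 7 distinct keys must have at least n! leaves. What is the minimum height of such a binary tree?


A binary decision tree of height h has at most 2^h leaves and needs at least n! of them, so h >= ceil(log2(n!)).
Compute 7! as a running product:
  x2 = 2, x3 = 6, x4 = 24, x5 = 120
  x6 = 720, x7 = 5040
7! = 5040
Bracket between powers of 2:
  2^12 = 4096 < 5040 <= 8192 = 2^13
So ceil(log2(7!)) = 13


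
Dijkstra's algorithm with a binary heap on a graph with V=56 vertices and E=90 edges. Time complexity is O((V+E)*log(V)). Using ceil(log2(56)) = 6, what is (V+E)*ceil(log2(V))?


Dijkstra with a binary heap: each vertex is extracted once, each edge may relax once.
Each heap operation costs O(log V).
V + E = 56 + 90 = 146
ceil(log2(56)) = 6 (since 2^5 = 32 < 56 <= 64 = 2^6)
Total heap work = (V+E) * ceil(log2(V)) = 146 * 6 = 876


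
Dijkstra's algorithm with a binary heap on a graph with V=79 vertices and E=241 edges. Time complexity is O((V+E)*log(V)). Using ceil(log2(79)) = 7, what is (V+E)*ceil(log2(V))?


Dijkstra with a binary heap: each vertex is extracted once, each edge may relax once.
Each heap operation costs O(log V).
V + E = 79 + 241 = 320
ceil(log2(79)) = 7 (since 2^6 = 64 < 79 <= 128 = 2^7)
Total heap work = (V+E) * ceil(log2(V)) = 320 * 7 = 2240


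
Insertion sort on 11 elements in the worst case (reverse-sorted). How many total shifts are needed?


In the worst case (reverse-sorted), each element shifts past all previous:
  Element 1: 1 shifts
  Element 2: 2 shifts
  Element 3: 3 shifts
  Element 4: 4 shifts
  Element 5: 5 shifts
  ...
  Element 10: 10 shifts
Total = 1 + 2 + ... + 10
= 11*(11-1)/2 = 55


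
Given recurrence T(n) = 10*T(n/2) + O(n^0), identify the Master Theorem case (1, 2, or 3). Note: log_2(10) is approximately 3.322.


Master Theorem parameters: a=10, b=2, c=0
log_b(a) = 3.322
Compare b^c with a: 2^0 = 1 < 10, so c < log_b(a).
Comparing c=0 vs log_b(a)=3.322:
0 < 3.322 => Case 1
Result: T(n) = O(n^(log_2 10)) ~ O(n^3.322)
Master Theorem case = 1


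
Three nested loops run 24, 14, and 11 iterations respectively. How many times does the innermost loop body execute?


Loop 1 (outermost): 24 iterations
Loop 2 (middle): 14 iterations per outer
Loop 3 (innermost): 11 iterations per middle
Total = 24 * 14 * 11 = 3696


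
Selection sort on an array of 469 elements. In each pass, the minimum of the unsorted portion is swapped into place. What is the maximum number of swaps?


Selection sort performs one swap per pass:
  Pass 1: find min in positions 0 to 468, swap with position 0
  Pass 2: find min in positions 1 to 468, swap with position 1
  Pass 3: find min in positions 2 to 468, swap with position 2
  Pass 4: find min in positions 3 to 468, swap with position 3
  Pass 5: find min in positions 4 to 468, swap with position 4
  ... (463 more passes)
Total passes (and swaps) = n - 1 = 469 - 1 = 468


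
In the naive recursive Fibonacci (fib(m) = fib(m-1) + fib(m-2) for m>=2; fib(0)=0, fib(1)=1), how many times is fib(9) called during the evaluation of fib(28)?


Let N(m) = number of times fib(m) is called while evaluating fib(28).
N(28) = 1 (the initial call).
N(27) = 1 (only fib(28) calls it).
For 1 <= m <= 26: fib(m) is called by fib(m+1) and fib(m+2), so
  N(m) = N(m+1) + N(m+2).
fib(0) is called only by fib(2), so N(0) = N(2).
Walk down from m=28:
  N(28)=1, N(27)=1, N(26)=2, N(25)=3, N(24)=5, N(23)=8, N(22)=13, N(21)=21, N(20)=34, N(19)=55, N(18)=89, N(17)=144, N(16)=233, N(15)=377, N(14)=610, N(13)=987, N(12)=1597, N(11)=2584, N(10)=4181, N(9)=6765
N(9) = 6765


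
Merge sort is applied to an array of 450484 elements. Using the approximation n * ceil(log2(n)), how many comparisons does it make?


Merge sort divides the array into halves recursively.
Number of levels = ceil(log2(450484)) = 19
At each level, approximately n = 450484 comparisons are needed for merging.
Total comparisons ~ n * ceil(log2(n)) = 450484 * 19 = 8559196


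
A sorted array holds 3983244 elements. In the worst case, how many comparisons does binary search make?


Halving sequence: 3983244 -> 1991622 -> 995811 -> 497905 -> 248952 -> 124476 -> 62238 -> 31119 -> 15559 -> 7779 -> 3889 -> 1944 -> 972 -> 486 -> 243 -> 121 -> 60 -> 30 -> 15 -> 7 -> 3 -> 1
Number of halvings = 21
Max comparisons = 21 + 1 = 22


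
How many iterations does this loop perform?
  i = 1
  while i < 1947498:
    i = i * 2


The loop variable doubles each iteration:
i = 1 -> 2 -> 4 -> 8 -> 16 -> 32 -> 64 -> 128 -> 256 -> 512 -> 1024 -> 2048 -> 4096 -> 8192 -> 16384 -> 32768 -> 65536 -> 131072 -> 262144 -> 524288 -> 1048576 -> 2097152 (stop, 2097152 >= 1947498)
Number of doublings = ceil(log2(1947498)) = 21


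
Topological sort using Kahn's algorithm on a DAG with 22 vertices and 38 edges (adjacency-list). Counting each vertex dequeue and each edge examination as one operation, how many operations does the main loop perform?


Kahn's algorithm:
  1. Compute in-degrees: O(V + E)
  2. Process queue: each vertex dequeued once (O(V))
     each edge examined once (O(E))
Total = V + E = 22 + 38 = 60


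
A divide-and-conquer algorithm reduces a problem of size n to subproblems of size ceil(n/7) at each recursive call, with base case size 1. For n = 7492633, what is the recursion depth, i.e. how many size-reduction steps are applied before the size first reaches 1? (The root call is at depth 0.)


Each step divides the size by 7 (rounding up); after k steps the size is ceil(n/7^k), which equals 1 exactly when 7^k >= n.
So the depth is the smallest k with 7^k >= 7492633, i.e. ceil(log_7(7492633)).
7^8 = 5764801 < 7492633 <= 40353607 = 7^9
Recursion depth = 9


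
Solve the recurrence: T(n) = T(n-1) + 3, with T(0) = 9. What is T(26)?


Unrolling the recurrence:
T(26) = T(25) + 3
       = T(24) + 3 + 3
       = T(23) + 3*3
       ...
       = T(0) + 3*26
       = 9 + 78 = 87


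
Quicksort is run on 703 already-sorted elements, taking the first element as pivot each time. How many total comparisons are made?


Sum of comparisons per partition:
702 + 701 + ... + 1 + 0
= 703 * (703 - 1) / 2
= 703 * 702 / 2
= 246753


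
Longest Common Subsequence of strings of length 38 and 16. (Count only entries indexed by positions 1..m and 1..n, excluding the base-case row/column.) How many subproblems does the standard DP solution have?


DP table indexed by positions in both strings.
First string: 38 positions
Second string: 16 positions
Total = 38 * 16 = 608


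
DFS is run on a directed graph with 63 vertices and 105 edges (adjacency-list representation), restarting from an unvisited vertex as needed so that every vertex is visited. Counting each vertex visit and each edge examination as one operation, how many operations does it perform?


A full DFS traversal processes each vertex exactly once (push/pop on stack).
Each directed edge is examined once.
V = 63, E = 105
V + E = 168


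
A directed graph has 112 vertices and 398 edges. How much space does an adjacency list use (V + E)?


Adjacency list: one list head per vertex + one entry per edge
Vertex heads: 112
Edge entries: 398
Total = 112 + 398 = 510


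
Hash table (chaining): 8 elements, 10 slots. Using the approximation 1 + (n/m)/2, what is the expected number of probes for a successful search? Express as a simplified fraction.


Computing expected probes:
alpha = 8/10
= 1 + alpha/2
= 1 + 8/(2*10)
= (2*10 + 8) / (2*10)
= 28/20 = 7/5


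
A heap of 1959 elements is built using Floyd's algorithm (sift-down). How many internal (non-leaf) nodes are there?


Leaf nodes occupy roughly half the array.
Sift-down is called for each internal node, starting from the last one.
Internal nodes = floor(n/2) = floor(1959/2) = 979


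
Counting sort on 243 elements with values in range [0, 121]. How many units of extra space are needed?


Output array size: 243 (to store sorted result)
Count array size: 122 (one slot per possible value, range 0 to 121)
Total extra space = 243 + 122 = 365


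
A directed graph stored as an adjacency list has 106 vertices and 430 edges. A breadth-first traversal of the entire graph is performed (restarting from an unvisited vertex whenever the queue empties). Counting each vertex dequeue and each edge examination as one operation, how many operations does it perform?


A full BFS traversal dequeues each vertex once and examines each edge once.
Vertex visits: 106
Edge visits: 430
V + E = 106 + 430 = 536


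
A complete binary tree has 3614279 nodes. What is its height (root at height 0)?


In a complete binary tree, level k holds nodes 2^k .. 2^(k+1)-1 (1-indexed).
Height = floor(log2(n)) = floor(log2(3614279)) = 21
Check: 2^21 = 2097152 <= 3614279 < 4194304 = 2^22


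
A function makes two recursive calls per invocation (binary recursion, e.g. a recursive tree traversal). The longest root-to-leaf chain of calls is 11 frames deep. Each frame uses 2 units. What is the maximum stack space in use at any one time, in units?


Binary recursion: the two calls run one after the other, so only one root-to-leaf chain of frames is on the stack at a time.
Maximum depth (longest chain) = 11 frames
Each frame = 2 units
Max stack space = 11 * 2 = 22


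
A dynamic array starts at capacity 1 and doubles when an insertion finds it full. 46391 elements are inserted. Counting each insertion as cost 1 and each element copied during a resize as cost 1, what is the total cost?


n = 46391
Insertion costs: 46391
Resizes copy 1, 2, 4, ... up to the largest power of 2 that is <= n-1 = 46390, i.e. 32768.
Copy costs = 1 + 2 + 4 + 8 + 16 + 32 + 64 + 128 + 256 + 512 + 1024 + 2048 + 4096 + 8192 + 16384 + 32768 = 65535
Total = 46391 + 65535 = 111926


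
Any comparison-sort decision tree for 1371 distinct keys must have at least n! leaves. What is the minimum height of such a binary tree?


A binary decision tree of height h has at most 2^h leaves and needs at least n! of them, so h >= ceil(log2(n!)).
1371! is far too large to multiply out, so use Stirling's series:
  ln(n!) ~ n ln n - n + (1/2) ln(2 pi n) + 1/(12n)  (error below 1/(360 n^3), negligible here)
  ln(1371) = 7.2232957
  n ln n = 1371 * 7.2232957 = 9903.1384
  (1/2) ln(2 pi * 1371) = (1/2) ln(8614.2471) = 4.5306
  1/(12*1371) = 0.0001
  ln(1371!) ~ 9903.1384 - 1371 + 4.5306 + 0.0001 = 8536.6691
Convert to base 2: log2(1371!) = 8536.6691 / ln 2 = 8536.6691 / 0.69314718 = 12315.8102
ceil(12315.8102) = 12316


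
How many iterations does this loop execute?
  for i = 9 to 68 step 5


The loop variable i takes values starting at 9 and increments by 5 each iteration.
Sequence: i = 9, 14, 19, 24, 29, 34, 39, 44, 49, ...
The upper bound 68 is inclusive, so the count is floor((last - first) / step) + 1:
floor((68 - 9) / 5) + 1 = floor(59/5) + 1 = 11 + 1 = 12


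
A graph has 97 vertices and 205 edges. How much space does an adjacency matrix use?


Adjacency matrix: V x V grid of entries
Space = V^2 = 97^2 = 97 * 97 = 9409


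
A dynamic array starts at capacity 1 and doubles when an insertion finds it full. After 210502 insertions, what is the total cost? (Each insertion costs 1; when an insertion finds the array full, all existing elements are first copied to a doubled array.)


Insertion cost: 210502 (one per element)
Resizes occur just before inserting elements 2, 3, 5, 9, ...
Elements copied at each resize: 1 + 2 + 4 + 8 + 16 + 32 + 64 + 128 + 256 + 512 + 1024 + 2048 + 4096 + 8192 + 16384 + 32768 + 65536 + 131072
Sum of copies = 262143 (geometric series: 2^k - 1)
Total = 210502 + 262143 = 472645


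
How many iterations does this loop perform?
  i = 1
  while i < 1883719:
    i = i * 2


The loop variable doubles each iteration:
i = 1 -> 2 -> 4 -> 8 -> 16 -> 32 -> 64 -> 128 -> 256 -> 512 -> 1024 -> 2048 -> 4096 -> 8192 -> 16384 -> 32768 -> 65536 -> 131072 -> 262144 -> 524288 -> 1048576 -> 2097152 (stop, 2097152 >= 1883719)
Number of doublings = ceil(log2(1883719)) = 21


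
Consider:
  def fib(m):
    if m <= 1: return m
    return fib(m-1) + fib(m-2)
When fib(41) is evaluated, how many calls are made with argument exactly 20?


Let N(m) = number of times fib(m) is called while evaluating fib(41).
N(41) = 1 (the initial call).
N(40) = 1 (only fib(41) calls it).
For 1 <= m <= 39: fib(m) is called by fib(m+1) and fib(m+2), so
  N(m) = N(m+1) + N(m+2).
fib(0) is called only by fib(2), so N(0) = N(2).
Walk down from m=41:
  N(41)=1, N(40)=1, N(39)=2, N(38)=3, N(37)=5, N(36)=8, N(35)=13, N(34)=21, N(33)=34, N(32)=55, N(31)=89, N(30)=144, N(29)=233, N(28)=377, N(27)=610, N(26)=987, N(25)=1597, N(24)=2584, N(23)=4181, N(22)=6765, N(21)=10946, N(20)=17711
N(20) = 17711


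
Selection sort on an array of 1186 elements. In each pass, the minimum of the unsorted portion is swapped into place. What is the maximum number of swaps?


Selection sort performs one swap per pass:
  Pass 1: find min in positions 0 to 1185, swap with position 0
  Pass 2: find min in positions 1 to 1185, swap with position 1
  Pass 3: find min in positions 2 to 1185, swap with position 2
  Pass 4: find min in positions 3 to 1185, swap with position 3
  Pass 5: find min in positions 4 to 1185, swap with position 4
  ... (1180 more passes)
Total passes (and swaps) = n - 1 = 1186 - 1 = 1185


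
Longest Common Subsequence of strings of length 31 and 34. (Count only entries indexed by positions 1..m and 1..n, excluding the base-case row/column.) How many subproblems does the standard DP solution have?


DP table indexed by positions in both strings.
First string: 31 positions
Second string: 34 positions
Total = 31 * 34 = 1054


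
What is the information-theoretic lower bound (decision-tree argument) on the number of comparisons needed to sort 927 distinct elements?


A binary decision tree of height h has at most 2^h leaves and needs at least n! of them, so h >= ceil(log2(n!)).
927! is far too large to multiply out, so use Stirling's series:
  ln(n!) ~ n ln n - n + (1/2) ln(2 pi n) + 1/(12n)  (error below 1/(360 n^3), negligible here)
  ln(927) = 6.8319536
  n ln n = 927 * 6.8319536 = 6333.2210
  (1/2) ln(2 pi * 927) = (1/2) ln(5824.5128) = 4.3349
  1/(12*927) = 0.0001
  ln(927!) ~ 6333.2210 - 927 + 4.3349 + 0.0001 = 5410.5560
Convert to base 2: log2(927!) = 5410.5560 / ln 2 = 5410.5560 / 0.69314718 = 7805.7823
ceil(7805.7823) = 7806


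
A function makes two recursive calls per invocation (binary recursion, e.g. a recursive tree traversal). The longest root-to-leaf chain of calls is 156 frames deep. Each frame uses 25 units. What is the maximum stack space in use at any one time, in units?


Binary recursion: the two calls run one after the other, so only one root-to-leaf chain of frames is on the stack at a time.
Maximum depth (longest chain) = 156 frames
Each frame = 25 units
Max stack space = 156 * 25 = 3900


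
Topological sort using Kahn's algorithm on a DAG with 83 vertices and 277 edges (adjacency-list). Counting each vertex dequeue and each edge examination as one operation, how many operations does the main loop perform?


Kahn's algorithm:
  1. Compute in-degrees: O(V + E)
  2. Process queue: each vertex dequeued once (O(V))
     each edge examined once (O(E))
Total = V + E = 83 + 277 = 360


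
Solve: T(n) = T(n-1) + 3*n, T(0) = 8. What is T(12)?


Expanding the recurrence:
T(12) = T(11) + 3*12
       = T(10) + 3*11 + 3*12
       ...
       = T(0) + 3*(1 + 2 + ... + 12)
       = 8 + 3 * 12*13/2
       = 8 + 3 * 78
       = 8 + 234 = 242


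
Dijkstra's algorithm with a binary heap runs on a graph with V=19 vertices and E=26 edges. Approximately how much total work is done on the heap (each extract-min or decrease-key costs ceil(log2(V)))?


Dijkstra with a binary heap: each vertex is extracted once, each edge may relax once.
Each heap operation costs O(log V).
V + E = 19 + 26 = 45
ceil(log2(19)) = 5 (since 2^4 = 16 < 19 <= 32 = 2^5)
Total heap work = (V+E) * ceil(log2(V)) = 45 * 5 = 225


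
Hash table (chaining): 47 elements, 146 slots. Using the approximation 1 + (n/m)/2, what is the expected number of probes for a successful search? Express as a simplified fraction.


Computing expected probes:
alpha = 47/146
= 1 + alpha/2
= 1 + 47/(2*146)
= (2*146 + 47) / (2*146)
= 339/292


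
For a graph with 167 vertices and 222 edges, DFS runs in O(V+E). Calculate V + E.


A full DFS traversal visits each vertex once and examines each edge once.
V = 167
E = 222
Sum = 167 + 222 = 389


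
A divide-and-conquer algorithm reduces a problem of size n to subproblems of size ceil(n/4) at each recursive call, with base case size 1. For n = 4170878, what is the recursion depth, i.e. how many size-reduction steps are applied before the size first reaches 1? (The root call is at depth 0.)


Each step divides the size by 4 (rounding up); after k steps the size is ceil(n/4^k), which equals 1 exactly when 4^k >= n.
So the depth is the smallest k with 4^k >= 4170878, i.e. ceil(log_4(4170878)).
4^10 = 1048576 < 4170878 <= 4194304 = 4^11
Recursion depth = 11


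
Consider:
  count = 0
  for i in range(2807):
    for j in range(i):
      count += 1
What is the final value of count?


For each i, the inner loop runs i times:
  i=0: inner runs 0 times
  i=1: inner runs 1 time
  i=2: inner runs 2 times
  i=3: inner runs 3 times
  i=4: inner runs 4 times
  i=5: inner runs 5 times
  i=6: inner runs 6 times
  i=7: inner runs 7 times
  ...
Total = 0 + 1 + 2 + ... + 2806 = 2807*(2807-1)/2 = 3938221


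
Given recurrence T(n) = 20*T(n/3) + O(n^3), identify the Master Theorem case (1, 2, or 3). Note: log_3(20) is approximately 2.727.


Master Theorem parameters: a=20, b=3, c=3
log_b(a) = 2.727
Compare b^c with a: 3^3 = 27 > 20, so c > log_b(a).
Comparing c=3 vs log_b(a)=2.727:
3 > 2.727 => Case 3
Result: T(n) = O(n^3)
Master Theorem case = 3


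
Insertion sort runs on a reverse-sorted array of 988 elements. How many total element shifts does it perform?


Sum of shifts = 1 + 2 + 3 + ... + 987
= 988 * 987 / 2
= 975156 / 2
= 487578


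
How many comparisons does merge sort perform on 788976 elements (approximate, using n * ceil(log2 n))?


Recursion depth: ceil(log2(788976)) = 20
Each recursion level merges n = 788976 elements
Total = 788976 * 20 = 15779520


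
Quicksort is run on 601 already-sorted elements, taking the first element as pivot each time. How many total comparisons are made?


Sum of comparisons per partition:
600 + 599 + ... + 1 + 0
= 601 * (601 - 1) / 2
= 601 * 600 / 2
= 180300


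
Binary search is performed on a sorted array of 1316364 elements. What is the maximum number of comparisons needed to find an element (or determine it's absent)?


Binary search halves the search space each comparison:
  Step 1: search space = 1316364 -> 658182
  Step 2: search space = 658182 -> 329091
  Step 3: search space = 329091 -> 164545
  Step 4: search space = 164545 -> 82272
  Step 5: search space = 82272 -> 41136
  Step 6: search space = 41136 -> 20568
  Step 7: search space = 20568 -> 10284
  Step 8: search space = 10284 -> 5142
  Step 9: search space = 5142 -> 2571
  Step 10: search space = 2571 -> 1285
  Step 11: search space = 1285 -> 642
  Step 12: search space = 642 -> 321
  Step 13: search space = 321 -> 160
  Step 14: search space = 160 -> 80
  Step 15: search space = 80 -> 40
  Step 16: search space = 40 -> 20
  Step 17: search space = 20 -> 10
  Step 18: search space = 10 -> 5
  Step 19: search space = 5 -> 2
  Step 20: search space = 2 -> 1
  Step 21: search space = 1 (final check)
Maximum comparisons = floor(log2(1316364)) + 1 = 20 + 1 = 21


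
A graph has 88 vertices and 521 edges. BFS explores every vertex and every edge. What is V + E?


A full BFS traversal dequeues each vertex once and examines each edge once.
Vertex visits: 88
Edge visits: 521
V + E = 88 + 521 = 609


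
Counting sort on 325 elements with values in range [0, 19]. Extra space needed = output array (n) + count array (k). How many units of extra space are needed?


Output array size: 325 (to store sorted result)
Count array size: 20 (one slot per possible value, range 0 to 19)
Total extra space = 325 + 20 = 345


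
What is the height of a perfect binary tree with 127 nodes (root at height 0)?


A perfect binary tree with 127 nodes:
  127 = 2^7 - 1
  Levels: 0, 1, ..., 6
  Height = 6


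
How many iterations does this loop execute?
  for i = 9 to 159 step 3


The loop variable i takes values starting at 9 and increments by 3 each iteration.
Sequence: i = 9, 12, 15, 18, 21, 24, 27, 30, 33, ...
The upper bound 159 is inclusive, so the count is floor((last - first) / step) + 1:
floor((159 - 9) / 3) + 1 = floor(150/3) + 1 = 50 + 1 = 51


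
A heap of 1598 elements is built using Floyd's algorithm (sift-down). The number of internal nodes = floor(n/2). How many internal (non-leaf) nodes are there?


Leaf nodes occupy roughly half the array.
Sift-down is called for each internal node, starting from the last one.
Internal nodes = floor(n/2) = floor(1598/2) = 799


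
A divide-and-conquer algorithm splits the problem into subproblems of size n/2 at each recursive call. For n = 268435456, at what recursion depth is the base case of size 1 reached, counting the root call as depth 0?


At each depth, the problem size is divided by 2:
  Depth 0: problem size = 268435456
  Depth 1: problem size = 134217728
  Depth 2: problem size = 67108864
  Depth 3: problem size = 33554432
  Depth 4: problem size = 16777216
  Depth 5: problem size = 8388608
  Depth 6: problem size = 4194304
  Depth 7: problem size = 2097152
  Depth 8: problem size = 1048576
  Depth 9: problem size = 524288
  Depth 10: problem size = 262144
  Depth 11: problem size = 131072
  Depth 12: problem size = 65536
  Depth 13: problem size = 32768
  Depth 14: problem size = 16384
  Depth 15: problem size = 8192
  Depth 16: problem size = 4096
  Depth 17: problem size = 2048
  Depth 18: problem size = 1024
  Depth 19: problem size = 512
  Depth 20: problem size = 256
  Depth 21: problem size = 128
  Depth 22: problem size = 64
  Depth 23: problem size = 32
  Depth 24: problem size = 16
  Depth 25: problem size = 8
  Depth 26: problem size = 4
  Depth 27: problem size = 2
  Depth 28: problem size = 1 (base case)
The base case is reached at depth log_2(268435456) = 28 (the tree has 29 levels counting depth 0, but the depth asked for is 28).
Recursion depth = 28
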